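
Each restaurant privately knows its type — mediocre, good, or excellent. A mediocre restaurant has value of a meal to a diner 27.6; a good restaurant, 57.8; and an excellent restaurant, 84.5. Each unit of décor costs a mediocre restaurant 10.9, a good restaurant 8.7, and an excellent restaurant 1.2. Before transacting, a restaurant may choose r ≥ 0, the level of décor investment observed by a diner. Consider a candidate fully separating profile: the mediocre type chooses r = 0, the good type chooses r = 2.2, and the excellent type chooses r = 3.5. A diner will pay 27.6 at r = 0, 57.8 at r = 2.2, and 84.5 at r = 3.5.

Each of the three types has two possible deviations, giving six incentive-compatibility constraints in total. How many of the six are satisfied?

Good (own payoff 57.8 − 8.7×2.2 = 38.66): to r=0 gives 27.6 → no gain ✓; to r=3.5 gives 84.5 − 8.7×3.5 = 54.05 → profitable ✗.
Excellent (own payoff 84.5 − 1.2×3.5 = 80.3): to r=0 gives 27.6 → no gain ✓; to r=2.2 gives 57.8 − 1.2×2.2 = 55.16 → no gain ✓.
Mediocre (own payoff 27.6): to r=2.2 gives 57.8 − 10.9×2.2 = 33.82 → profitable ✗; to r=3.5 gives 84.5 − 10.9×3.5 = 46.35 → profitable ✗.
3 of the 6 constraints hold; not an equilibrium.

3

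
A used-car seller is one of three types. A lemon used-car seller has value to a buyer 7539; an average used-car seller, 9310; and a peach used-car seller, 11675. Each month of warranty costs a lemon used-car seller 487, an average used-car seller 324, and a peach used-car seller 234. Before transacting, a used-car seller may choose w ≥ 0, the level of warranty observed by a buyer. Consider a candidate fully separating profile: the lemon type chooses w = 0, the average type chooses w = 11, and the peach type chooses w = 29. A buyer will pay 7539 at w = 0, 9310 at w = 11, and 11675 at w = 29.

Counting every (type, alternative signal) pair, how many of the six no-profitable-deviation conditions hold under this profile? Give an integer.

Average (own payoff 9310 − 324×11 = 5746): to w=0 gives 7539 → profitable ✗; to w=29 gives 11675 − 324×29 = 2279 → no gain ✓.
Lemon (own payoff 7539): to w=11 gives 9310 − 487×11 = 3953 → no gain ✓; to w=29 gives 11675 − 487×29 = -2448 → no gain ✓.
Peach (own payoff 11675 − 234×29 = 4889): to w=0 gives 7539 → profitable ✗; to w=11 gives 9310 − 234×11 = 6736 → profitable ✗.
3 of the 6 constraints hold; not an equilibrium.

3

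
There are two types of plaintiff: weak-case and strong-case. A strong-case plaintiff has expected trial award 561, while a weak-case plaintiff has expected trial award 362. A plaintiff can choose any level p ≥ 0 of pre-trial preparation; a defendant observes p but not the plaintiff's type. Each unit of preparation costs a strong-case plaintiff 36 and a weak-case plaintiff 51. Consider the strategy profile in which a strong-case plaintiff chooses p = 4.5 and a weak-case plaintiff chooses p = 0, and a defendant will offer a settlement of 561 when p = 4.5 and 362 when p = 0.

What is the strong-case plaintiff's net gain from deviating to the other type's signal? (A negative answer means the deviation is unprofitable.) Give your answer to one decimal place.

-37.0

Playing p = 4.5 the strong-case plaintiff receives 561 − 36 × 4.5 = 399.
Deviating to p = 0 yields 362 instead.
Gain from deviating: 362 − 399 = -37.0.
The gain is negative, so the strong-case type's incentive-compatibility constraint is satisfied.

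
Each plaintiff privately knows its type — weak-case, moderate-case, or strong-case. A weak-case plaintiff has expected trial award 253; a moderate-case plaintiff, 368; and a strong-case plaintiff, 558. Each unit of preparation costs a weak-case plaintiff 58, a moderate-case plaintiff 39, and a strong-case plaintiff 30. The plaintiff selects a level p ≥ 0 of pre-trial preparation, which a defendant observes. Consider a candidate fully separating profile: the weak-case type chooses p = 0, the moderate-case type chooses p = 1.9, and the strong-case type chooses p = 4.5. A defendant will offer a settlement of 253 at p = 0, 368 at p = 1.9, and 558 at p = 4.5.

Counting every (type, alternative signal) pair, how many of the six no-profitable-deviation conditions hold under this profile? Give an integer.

3

Weak-case (own payoff 253): to p=1.9 gives 368 − 58×1.9 = 257.8 → profitable ✗; to p=4.5 gives 558 − 58×4.5 = 297 → profitable ✗.
Moderate-case (own payoff 368 − 39×1.9 = 293.9): to p=0 gives 253 → no gain ✓; to p=4.5 gives 558 − 39×4.5 = 382.5 → profitable ✗.
Strong-case (own payoff 558 − 30×4.5 = 423): to p=0 gives 253 → no gain ✓; to p=1.9 gives 368 − 30×1.9 = 311 → no gain ✓.
3 of the 6 constraints hold; not an equilibrium.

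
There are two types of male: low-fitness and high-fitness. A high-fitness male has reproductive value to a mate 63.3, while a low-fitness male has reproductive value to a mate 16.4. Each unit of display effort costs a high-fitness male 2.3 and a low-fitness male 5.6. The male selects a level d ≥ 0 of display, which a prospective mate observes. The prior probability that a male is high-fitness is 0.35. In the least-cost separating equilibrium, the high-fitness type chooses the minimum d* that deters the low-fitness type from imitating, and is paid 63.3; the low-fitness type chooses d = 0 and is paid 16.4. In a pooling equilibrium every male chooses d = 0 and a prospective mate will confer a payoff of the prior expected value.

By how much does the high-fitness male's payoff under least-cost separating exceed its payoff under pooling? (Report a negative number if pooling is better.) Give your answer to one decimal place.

11.2

Least-cost separating signal: d* solves 16.4 = 63.3 − 5.6·d*, so d* = (63.3 − 16.4)/5.6 = 8.375.
High-fitness type's separating payoff: 63.3 − 2.3 × d* = 63.3 − 2.3 × (63.3 − 16.4)/5.6 = 63.3 − 107.87/5.6 ≈ 44.038.
Pooling payoff: 0.35 × 63.3 + 0.65 × 16.4 = 32.815.
Difference: 44.038 − 32.815 = 11.223, i.e. 11.2 to one decimal place.
The high-fitness type prefers to separate.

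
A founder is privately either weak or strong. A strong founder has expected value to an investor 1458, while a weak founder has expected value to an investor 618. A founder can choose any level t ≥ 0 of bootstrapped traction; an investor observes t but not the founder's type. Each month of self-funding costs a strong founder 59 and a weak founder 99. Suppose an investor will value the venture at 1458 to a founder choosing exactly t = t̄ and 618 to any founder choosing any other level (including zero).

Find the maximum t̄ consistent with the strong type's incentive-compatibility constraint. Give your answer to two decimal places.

14.24

Choosing t̄ yields the strong type 1458 − 59·t̄; choosing zero yields 618.
The strong type is indifferent at 1458 − 59·t̄ = 618, i.e. t̄ = (1458 − 618) / 59 ≈ 14.24.
For any t̄ above 14.24 the strong type would rather pool at zero, so separation collapses.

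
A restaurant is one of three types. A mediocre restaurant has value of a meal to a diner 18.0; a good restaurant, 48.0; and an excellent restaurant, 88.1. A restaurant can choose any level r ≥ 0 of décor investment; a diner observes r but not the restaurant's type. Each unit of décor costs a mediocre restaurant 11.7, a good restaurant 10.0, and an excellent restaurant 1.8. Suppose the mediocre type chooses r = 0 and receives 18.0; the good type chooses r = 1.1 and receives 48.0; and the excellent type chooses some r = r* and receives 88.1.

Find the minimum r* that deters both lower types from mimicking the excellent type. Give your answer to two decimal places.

5.99

Mediocre type (on-path payoff 18.0) won't mimic when 18.0 ≥ 88.1 − 11.7·r*, i.e. r* ≥ 5.99.
Good type (on-path payoff 48.0 − 10.0×1.1 = 37) won't mimic when 37 ≥ 88.1 − 10.0·r*, i.e. r* ≥ 5.11.
Both must hold, so r* = max(5.99, 5.11) = 5.99. The mediocre type's constraint binds.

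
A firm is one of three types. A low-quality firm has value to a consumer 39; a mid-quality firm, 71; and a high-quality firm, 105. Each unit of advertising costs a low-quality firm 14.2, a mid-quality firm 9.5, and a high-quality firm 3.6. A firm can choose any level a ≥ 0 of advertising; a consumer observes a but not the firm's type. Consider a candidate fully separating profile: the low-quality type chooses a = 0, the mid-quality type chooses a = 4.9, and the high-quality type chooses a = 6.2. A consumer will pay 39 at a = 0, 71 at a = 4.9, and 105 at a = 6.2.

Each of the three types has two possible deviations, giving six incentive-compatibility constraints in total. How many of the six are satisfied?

Low-quality (own payoff 39): to a=4.9 gives 71 − 14.2×4.9 = 1.42 → no gain ✓; to a=6.2 gives 105 − 14.2×6.2 = 16.96 → no gain ✓.
Mid-quality (own payoff 71 − 9.5×4.9 = 24.45): to a=0 gives 39 → profitable ✗; to a=6.2 gives 105 − 9.5×6.2 = 46.1 → profitable ✗.
High-quality (own payoff 105 − 3.6×6.2 = 82.68): to a=0 gives 39 → no gain ✓; to a=4.9 gives 71 − 3.6×4.9 = 53.36 → no gain ✓.
4 of the 6 constraints hold; not an equilibrium.

4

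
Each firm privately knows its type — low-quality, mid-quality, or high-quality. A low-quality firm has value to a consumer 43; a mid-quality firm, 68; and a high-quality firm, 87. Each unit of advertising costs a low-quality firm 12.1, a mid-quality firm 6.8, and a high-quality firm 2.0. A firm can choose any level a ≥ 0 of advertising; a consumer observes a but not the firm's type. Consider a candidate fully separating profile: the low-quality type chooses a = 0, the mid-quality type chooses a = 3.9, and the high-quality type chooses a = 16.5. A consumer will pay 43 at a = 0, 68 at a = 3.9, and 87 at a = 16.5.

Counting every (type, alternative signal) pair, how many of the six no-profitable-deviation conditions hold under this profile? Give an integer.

High-quality (own payoff 87 − 2.0×16.5 = 54): to a=0 gives 43 → no gain ✓; to a=3.9 gives 68 − 2.0×3.9 = 60.2 → profitable ✗.
Mid-quality (own payoff 68 − 6.8×3.9 = 41.48): to a=0 gives 43 → profitable ✗; to a=16.5 gives 87 − 6.8×16.5 = -25.2 → no gain ✓.
Low-quality (own payoff 43): to a=3.9 gives 68 − 12.1×3.9 = 20.81 → no gain ✓; to a=16.5 gives 87 − 12.1×16.5 = -112.65 → no gain ✓.
4 of the 6 constraints hold; not an equilibrium.

4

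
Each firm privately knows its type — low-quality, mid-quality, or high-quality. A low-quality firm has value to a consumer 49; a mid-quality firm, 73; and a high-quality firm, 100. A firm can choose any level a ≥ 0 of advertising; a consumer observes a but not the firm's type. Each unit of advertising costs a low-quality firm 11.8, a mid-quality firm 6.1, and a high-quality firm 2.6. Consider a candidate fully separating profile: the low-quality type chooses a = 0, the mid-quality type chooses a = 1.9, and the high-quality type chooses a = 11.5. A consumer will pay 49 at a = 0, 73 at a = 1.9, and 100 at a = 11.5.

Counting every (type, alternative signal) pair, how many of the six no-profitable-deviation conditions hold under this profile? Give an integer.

5

Low-quality (own payoff 49): to a=1.9 gives 73 − 11.8×1.9 = 50.58 → profitable ✗; to a=11.5 gives 100 − 11.8×11.5 = -35.7 → no gain ✓.
Mid-quality (own payoff 73 − 6.1×1.9 = 61.41): to a=0 gives 49 → no gain ✓; to a=11.5 gives 100 − 6.1×11.5 = 29.85 → no gain ✓.
High-quality (own payoff 100 − 2.6×11.5 = 70.1): to a=0 gives 49 → no gain ✓; to a=1.9 gives 73 − 2.6×1.9 = 68.06 → no gain ✓.
5 of the 6 constraints hold; not an equilibrium.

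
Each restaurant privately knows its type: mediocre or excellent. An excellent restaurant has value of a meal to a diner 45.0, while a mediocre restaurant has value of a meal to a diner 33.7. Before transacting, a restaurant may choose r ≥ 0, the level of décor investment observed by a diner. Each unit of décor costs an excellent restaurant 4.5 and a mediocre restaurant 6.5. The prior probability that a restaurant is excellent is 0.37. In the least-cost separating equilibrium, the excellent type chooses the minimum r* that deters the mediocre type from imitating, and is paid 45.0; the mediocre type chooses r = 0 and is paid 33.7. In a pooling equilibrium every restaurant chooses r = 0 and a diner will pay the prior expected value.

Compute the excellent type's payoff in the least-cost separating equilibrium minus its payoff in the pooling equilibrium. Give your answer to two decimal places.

-0.70

Least-cost separating signal: r* solves 33.7 = 45.0 − 6.5·r*, so r* = (45.0 − 33.7)/6.5 ≈ 1.7385.
Excellent type's separating payoff: 45.0 − 4.5 × r* = 45.0 − 4.5 × (45.0 − 33.7)/6.5 = 45.0 − 50.85/6.5 ≈ 37.1769.
Pooling payoff: 0.37 × 45.0 + 0.63 × 33.7 = 37.881.
Difference: 37.1769 − 37.881 = -0.7041, i.e. -0.70 to two decimal places.
The excellent type would prefer the pooling outcome.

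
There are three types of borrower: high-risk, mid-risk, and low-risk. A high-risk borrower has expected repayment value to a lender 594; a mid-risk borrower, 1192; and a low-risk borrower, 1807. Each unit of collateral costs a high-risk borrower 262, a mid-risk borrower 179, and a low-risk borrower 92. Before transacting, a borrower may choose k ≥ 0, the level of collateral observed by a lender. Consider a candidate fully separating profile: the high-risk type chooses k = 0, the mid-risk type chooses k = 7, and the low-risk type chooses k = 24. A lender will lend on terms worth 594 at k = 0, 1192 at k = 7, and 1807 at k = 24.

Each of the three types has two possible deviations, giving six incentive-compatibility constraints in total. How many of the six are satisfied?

High-risk (own payoff 594): to k=7 gives 1192 − 262×7 = -642 → no gain ✓; to k=24 gives 1807 − 262×24 = -4481 → no gain ✓.
Low-risk (own payoff 1807 − 92×24 = -401): to k=0 gives 594 → profitable ✗; to k=7 gives 1192 − 92×7 = 548 → profitable ✗.
Mid-risk (own payoff 1192 − 179×7 = -61): to k=0 gives 594 → profitable ✗; to k=24 gives 1807 − 179×24 = -2489 → no gain ✓.
3 of the 6 constraints hold; not an equilibrium.

3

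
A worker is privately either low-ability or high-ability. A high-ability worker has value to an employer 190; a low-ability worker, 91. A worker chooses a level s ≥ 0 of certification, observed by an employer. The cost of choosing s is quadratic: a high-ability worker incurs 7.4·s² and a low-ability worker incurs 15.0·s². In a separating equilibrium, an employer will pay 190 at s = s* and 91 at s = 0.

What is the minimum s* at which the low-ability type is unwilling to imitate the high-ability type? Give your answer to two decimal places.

2.57

The low-ability type at s = 0 receives 91; imitating at s* yields 190 − 15.0·s*².
Indifference: 91 = 190 − 15.0·s*², so s*² = (190 − 91) / 15.0 = 6.6.
s* = √6.6 ≈ 2.57.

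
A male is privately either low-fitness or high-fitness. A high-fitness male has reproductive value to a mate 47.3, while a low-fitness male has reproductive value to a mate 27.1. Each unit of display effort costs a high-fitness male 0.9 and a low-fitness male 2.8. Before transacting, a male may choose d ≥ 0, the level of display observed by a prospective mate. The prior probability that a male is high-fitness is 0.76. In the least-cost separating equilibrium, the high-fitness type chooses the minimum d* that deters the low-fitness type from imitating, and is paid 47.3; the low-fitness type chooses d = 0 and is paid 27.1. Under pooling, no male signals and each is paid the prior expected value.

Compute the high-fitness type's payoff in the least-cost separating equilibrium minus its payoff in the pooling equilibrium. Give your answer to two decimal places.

Least-cost separating signal: d* solves 27.1 = 47.3 − 2.8·d*, so d* = (47.3 − 27.1)/2.8 ≈ 7.2143.
High-fitness type's separating payoff: 47.3 − 0.9 × d* = 47.3 − 0.9 × (47.3 − 27.1)/2.8 = 47.3 − 18.18/2.8 ≈ 40.8071.
Pooling payoff: 0.76 × 47.3 + 0.24 × 27.1 = 42.452.
Difference: 40.8071 − 42.452 = -1.6449, i.e. -1.64 to two decimal places.
The high-fitness type would prefer the pooling outcome.

-1.64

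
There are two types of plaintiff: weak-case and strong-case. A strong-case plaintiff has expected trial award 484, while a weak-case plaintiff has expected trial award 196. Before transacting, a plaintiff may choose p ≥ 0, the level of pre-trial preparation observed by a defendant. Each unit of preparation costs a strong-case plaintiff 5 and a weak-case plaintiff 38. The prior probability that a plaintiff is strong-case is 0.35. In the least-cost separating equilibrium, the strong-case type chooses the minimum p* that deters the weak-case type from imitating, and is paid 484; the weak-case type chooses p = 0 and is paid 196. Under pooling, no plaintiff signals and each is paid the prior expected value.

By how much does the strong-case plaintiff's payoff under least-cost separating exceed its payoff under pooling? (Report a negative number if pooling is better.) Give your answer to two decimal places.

149.31

Least-cost separating signal: p* solves 196 = 484 − 38·p*, so p* = (484 − 196)/38 ≈ 7.5789.
Strong-case type's separating payoff: 484 − 5 × p* = 484 − 5 × (484 − 196)/38 = 484 − 1440/38 ≈ 446.1053.
Pooling payoff: 0.35 × 484 + 0.65 × 196 = 296.8.
Difference: 446.1053 − 296.8 = 149.3053, i.e. 149.31 to two decimal places.
The strong-case type prefers to separate.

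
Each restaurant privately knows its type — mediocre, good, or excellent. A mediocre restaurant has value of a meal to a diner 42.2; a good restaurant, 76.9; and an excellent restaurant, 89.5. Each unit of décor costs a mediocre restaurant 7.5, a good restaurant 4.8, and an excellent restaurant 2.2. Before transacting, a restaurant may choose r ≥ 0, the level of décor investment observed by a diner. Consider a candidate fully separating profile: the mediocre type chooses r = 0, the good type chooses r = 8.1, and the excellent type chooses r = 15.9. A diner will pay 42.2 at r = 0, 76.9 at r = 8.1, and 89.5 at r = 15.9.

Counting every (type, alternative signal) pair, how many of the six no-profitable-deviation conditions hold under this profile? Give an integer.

Good (own payoff 76.9 − 4.8×8.1 = 38.02): to r=0 gives 42.2 → profitable ✗; to r=15.9 gives 89.5 − 4.8×15.9 = 13.18 → no gain ✓.
Mediocre (own payoff 42.2): to r=8.1 gives 76.9 − 7.5×8.1 = 16.15 → no gain ✓; to r=15.9 gives 89.5 − 7.5×15.9 = -29.75 → no gain ✓.
Excellent (own payoff 89.5 − 2.2×15.9 = 54.52): to r=0 gives 42.2 → no gain ✓; to r=8.1 gives 76.9 − 2.2×8.1 = 59.08 → profitable ✗.
4 of the 6 constraints hold; not an equilibrium.

4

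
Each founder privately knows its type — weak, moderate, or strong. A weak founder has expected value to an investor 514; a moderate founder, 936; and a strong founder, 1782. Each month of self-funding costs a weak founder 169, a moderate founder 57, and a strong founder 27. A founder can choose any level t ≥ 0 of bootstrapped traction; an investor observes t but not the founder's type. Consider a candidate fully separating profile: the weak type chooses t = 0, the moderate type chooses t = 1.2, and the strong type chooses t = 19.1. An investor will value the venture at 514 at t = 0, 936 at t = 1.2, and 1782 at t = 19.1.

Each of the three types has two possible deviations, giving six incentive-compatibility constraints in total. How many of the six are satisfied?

Weak (own payoff 514): to t=1.2 gives 936 − 169×1.2 = 733.2 → profitable ✗; to t=19.1 gives 1782 − 169×19.1 = -1445.9 → no gain ✓.
Strong (own payoff 1782 − 27×19.1 = 1266.3): to t=0 gives 514 → no gain ✓; to t=1.2 gives 936 − 27×1.2 = 903.6 → no gain ✓.
Moderate (own payoff 936 − 57×1.2 = 867.6): to t=0 gives 514 → no gain ✓; to t=19.1 gives 1782 − 57×19.1 = 693.3 → no gain ✓.
5 of the 6 constraints hold; not an equilibrium.

5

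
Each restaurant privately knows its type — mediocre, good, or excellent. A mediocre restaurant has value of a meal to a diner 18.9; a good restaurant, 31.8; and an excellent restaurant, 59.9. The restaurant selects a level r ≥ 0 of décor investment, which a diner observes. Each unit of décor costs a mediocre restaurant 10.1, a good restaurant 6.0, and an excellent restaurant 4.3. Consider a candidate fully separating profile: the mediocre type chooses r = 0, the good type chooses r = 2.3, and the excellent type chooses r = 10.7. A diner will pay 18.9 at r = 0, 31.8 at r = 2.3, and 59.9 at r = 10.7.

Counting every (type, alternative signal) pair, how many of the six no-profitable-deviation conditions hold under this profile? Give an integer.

3

Good (own payoff 31.8 − 6.0×2.3 = 18): to r=0 gives 18.9 → profitable ✗; to r=10.7 gives 59.9 − 6.0×10.7 = -4.3 → no gain ✓.
Excellent (own payoff 59.9 − 4.3×10.7 = 13.89): to r=0 gives 18.9 → profitable ✗; to r=2.3 gives 31.8 − 4.3×2.3 = 21.91 → profitable ✗.
Mediocre (own payoff 18.9): to r=2.3 gives 31.8 − 10.1×2.3 = 8.57 → no gain ✓; to r=10.7 gives 59.9 − 10.1×10.7 = -48.17 → no gain ✓.
3 of the 6 constraints hold; not an equilibrium.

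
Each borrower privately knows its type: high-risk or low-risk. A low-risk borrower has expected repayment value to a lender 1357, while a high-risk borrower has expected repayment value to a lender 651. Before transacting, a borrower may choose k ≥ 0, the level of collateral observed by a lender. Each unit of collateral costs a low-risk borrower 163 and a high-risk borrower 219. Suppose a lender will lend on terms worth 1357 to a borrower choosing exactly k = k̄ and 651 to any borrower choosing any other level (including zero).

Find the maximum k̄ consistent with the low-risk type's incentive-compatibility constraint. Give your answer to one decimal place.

4.3

Choosing k̄ yields the low-risk type 1357 − 163·k̄; choosing zero yields 651.
The low-risk type is indifferent at 1357 − 163·k̄ = 651, i.e. k̄ = (1357 − 651) / 163 ≈ 4.3.
For any k̄ above 4.3 the low-risk type would rather pool at zero, so separation collapses.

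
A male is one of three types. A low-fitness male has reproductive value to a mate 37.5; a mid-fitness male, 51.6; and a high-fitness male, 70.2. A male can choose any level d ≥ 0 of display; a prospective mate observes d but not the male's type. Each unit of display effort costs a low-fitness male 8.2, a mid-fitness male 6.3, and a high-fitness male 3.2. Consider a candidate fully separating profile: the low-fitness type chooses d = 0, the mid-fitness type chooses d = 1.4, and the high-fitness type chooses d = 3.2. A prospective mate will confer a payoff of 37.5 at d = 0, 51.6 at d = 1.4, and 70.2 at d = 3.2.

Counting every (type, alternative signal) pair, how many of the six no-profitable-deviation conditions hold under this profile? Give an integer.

High-fitness (own payoff 70.2 − 3.2×3.2 = 59.96): to d=0 gives 37.5 → no gain ✓; to d=1.4 gives 51.6 − 3.2×1.4 = 47.12 → no gain ✓.
Mid-fitness (own payoff 51.6 − 6.3×1.4 = 42.78): to d=0 gives 37.5 → no gain ✓; to d=3.2 gives 70.2 − 6.3×3.2 = 50.04 → profitable ✗.
Low-fitness (own payoff 37.5): to d=1.4 gives 51.6 − 8.2×1.4 = 40.12 → profitable ✗; to d=3.2 gives 70.2 − 8.2×3.2 = 43.96 → profitable ✗.
3 of the 6 constraints hold; not an equilibrium.

3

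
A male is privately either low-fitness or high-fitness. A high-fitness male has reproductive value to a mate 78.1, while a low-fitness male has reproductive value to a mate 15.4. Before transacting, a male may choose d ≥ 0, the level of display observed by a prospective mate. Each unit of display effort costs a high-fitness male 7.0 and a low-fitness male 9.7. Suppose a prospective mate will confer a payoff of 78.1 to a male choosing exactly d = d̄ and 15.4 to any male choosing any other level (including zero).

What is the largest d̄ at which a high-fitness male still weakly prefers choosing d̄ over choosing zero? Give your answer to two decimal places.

8.96

Choosing d̄ yields the high-fitness type 78.1 − 7.0·d̄; choosing zero yields 15.4.
The high-fitness type is indifferent at 78.1 − 7.0·d̄ = 15.4, i.e. d̄ = (78.1 − 15.4) / 7.0 ≈ 8.96.
For any d̄ above 8.96 the high-fitness type would rather pool at zero, so separation collapses.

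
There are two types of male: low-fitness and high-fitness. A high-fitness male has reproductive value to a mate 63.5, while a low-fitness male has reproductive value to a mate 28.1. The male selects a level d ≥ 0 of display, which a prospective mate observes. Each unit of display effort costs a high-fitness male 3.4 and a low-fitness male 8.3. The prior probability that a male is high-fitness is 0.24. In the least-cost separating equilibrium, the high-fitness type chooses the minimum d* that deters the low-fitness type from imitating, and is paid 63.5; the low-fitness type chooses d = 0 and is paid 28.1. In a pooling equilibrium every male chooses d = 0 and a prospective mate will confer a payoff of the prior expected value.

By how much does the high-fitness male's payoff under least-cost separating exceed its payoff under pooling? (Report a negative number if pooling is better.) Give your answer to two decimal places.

12.40

Least-cost separating signal: d* solves 28.1 = 63.5 − 8.3·d*, so d* = (63.5 − 28.1)/8.3 ≈ 4.2651.
High-fitness type's separating payoff: 63.5 − 3.4 × d* = 63.5 − 3.4 × (63.5 − 28.1)/8.3 = 63.5 − 120.36/8.3 ≈ 48.9988.
Pooling payoff: 0.24 × 63.5 + 0.76 × 28.1 = 36.596.
Difference: 48.9988 − 36.596 = 12.4028, i.e. 12.40 to two decimal places.
The high-fitness type prefers to separate.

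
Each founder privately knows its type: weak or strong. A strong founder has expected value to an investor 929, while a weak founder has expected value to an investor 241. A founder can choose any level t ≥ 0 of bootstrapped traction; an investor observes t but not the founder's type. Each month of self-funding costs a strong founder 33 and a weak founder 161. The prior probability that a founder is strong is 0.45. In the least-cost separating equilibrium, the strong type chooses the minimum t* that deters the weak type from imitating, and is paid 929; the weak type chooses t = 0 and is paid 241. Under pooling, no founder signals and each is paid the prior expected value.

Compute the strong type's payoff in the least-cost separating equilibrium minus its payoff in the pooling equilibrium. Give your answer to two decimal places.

237.38

Least-cost separating signal: t* solves 241 = 929 − 161·t*, so t* = (929 − 241)/161 ≈ 4.2733.
Strong type's separating payoff: 929 − 33 × t* = 929 − 33 × (929 − 241)/161 = 929 − 22704/161 ≈ 787.9814.
Pooling payoff: 0.45 × 929 + 0.55 × 241 = 550.6.
Difference: 787.9814 − 550.6 = 237.3814, i.e. 237.38 to two decimal places.
The strong type prefers to separate.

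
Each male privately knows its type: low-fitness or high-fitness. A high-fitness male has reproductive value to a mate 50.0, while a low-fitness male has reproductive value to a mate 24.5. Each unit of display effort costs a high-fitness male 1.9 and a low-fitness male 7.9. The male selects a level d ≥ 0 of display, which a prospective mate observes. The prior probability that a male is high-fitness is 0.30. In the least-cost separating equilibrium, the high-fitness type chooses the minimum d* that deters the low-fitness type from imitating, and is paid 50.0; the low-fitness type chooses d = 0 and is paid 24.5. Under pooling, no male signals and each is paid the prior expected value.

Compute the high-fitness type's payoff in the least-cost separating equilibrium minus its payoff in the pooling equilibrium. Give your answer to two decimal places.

Least-cost separating signal: d* solves 24.5 = 50.0 − 7.9·d*, so d* = (50.0 − 24.5)/7.9 ≈ 3.2278.
High-fitness type's separating payoff: 50.0 − 1.9 × d* = 50.0 − 1.9 × (50.0 − 24.5)/7.9 = 50.0 − 48.45/7.9 ≈ 43.8671.
Pooling payoff: 0.30 × 50.0 + 0.70 × 24.5 = 32.15.
Difference: 43.8671 − 32.15 = 11.7171, i.e. 11.72 to two decimal places.
The high-fitness type prefers to separate.

11.72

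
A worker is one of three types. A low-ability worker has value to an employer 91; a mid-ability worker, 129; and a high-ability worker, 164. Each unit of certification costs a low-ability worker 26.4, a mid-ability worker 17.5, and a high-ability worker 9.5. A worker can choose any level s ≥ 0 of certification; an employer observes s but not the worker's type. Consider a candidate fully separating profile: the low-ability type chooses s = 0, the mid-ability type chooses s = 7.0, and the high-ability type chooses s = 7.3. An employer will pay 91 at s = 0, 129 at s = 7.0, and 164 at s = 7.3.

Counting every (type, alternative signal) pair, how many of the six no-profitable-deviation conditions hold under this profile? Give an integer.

Mid-ability (own payoff 129 − 17.5×7.0 = 6.5): to s=0 gives 91 → profitable ✗; to s=7.3 gives 164 − 17.5×7.3 = 36.25 → profitable ✗.
High-ability (own payoff 164 − 9.5×7.3 = 94.65): to s=0 gives 91 → no gain ✓; to s=7.0 gives 129 − 9.5×7.0 = 62.5 → no gain ✓.
Low-ability (own payoff 91): to s=7.0 gives 129 − 26.4×7.0 = -55.8 → no gain ✓; to s=7.3 gives 164 − 26.4×7.3 = -28.72 → no gain ✓.
4 of the 6 constraints hold; not an equilibrium.

4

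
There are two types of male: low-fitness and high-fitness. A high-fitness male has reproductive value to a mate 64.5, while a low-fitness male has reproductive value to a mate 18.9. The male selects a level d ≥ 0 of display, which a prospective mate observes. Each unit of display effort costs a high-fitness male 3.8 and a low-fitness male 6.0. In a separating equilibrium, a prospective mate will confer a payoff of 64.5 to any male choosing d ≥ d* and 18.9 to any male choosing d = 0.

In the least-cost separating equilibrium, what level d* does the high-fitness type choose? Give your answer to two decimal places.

7.60

A low-fitness male choosing d = 0 receives 18.9.
Imitating at d* instead would pay 64.5 at cost 6.0·d*, netting 64.5 − 6.0·d*.
Indifference: 18.9 = 64.5 − 6.0·d*, so d* = (64.5 − 18.9) / 6.0 = 7.60.
This is the low-fitness type's binding incentive-compatibility constraint; any d ≥ 7.60 sustains separation on that side.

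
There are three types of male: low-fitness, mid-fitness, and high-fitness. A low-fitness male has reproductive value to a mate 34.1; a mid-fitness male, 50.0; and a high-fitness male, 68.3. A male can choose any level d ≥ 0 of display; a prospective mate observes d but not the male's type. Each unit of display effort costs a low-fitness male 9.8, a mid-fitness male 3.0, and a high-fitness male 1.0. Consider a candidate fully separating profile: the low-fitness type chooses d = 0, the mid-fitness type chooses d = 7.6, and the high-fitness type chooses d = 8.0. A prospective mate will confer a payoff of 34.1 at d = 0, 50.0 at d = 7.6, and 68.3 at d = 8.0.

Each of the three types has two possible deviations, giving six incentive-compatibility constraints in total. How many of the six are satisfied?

4

Low-fitness (own payoff 34.1): to d=7.6 gives 50.0 − 9.8×7.6 = -24.48 → no gain ✓; to d=8.0 gives 68.3 − 9.8×8.0 = -10.1 → no gain ✓.
Mid-fitness (own payoff 50.0 − 3.0×7.6 = 27.2): to d=0 gives 34.1 → profitable ✗; to d=8.0 gives 68.3 − 3.0×8.0 = 44.3 → profitable ✗.
High-fitness (own payoff 68.3 − 1.0×8.0 = 60.3): to d=0 gives 34.1 → no gain ✓; to d=7.6 gives 50.0 − 1.0×7.6 = 42.4 → no gain ✓.
4 of the 6 constraints hold; not an equilibrium.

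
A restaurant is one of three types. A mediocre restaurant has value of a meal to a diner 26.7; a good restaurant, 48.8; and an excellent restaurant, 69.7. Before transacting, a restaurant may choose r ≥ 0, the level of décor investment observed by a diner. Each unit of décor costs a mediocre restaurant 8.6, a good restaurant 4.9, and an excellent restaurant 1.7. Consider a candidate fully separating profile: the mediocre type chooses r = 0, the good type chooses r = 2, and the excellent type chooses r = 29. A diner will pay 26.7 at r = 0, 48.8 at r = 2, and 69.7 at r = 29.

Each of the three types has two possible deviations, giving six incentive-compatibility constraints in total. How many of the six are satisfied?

3

Excellent (own payoff 69.7 − 1.7×29 = 20.4): to r=0 gives 26.7 → profitable ✗; to r=2 gives 48.8 − 1.7×2 = 45.4 → profitable ✗.
Good (own payoff 48.8 − 4.9×2 = 39): to r=0 gives 26.7 → no gain ✓; to r=29 gives 69.7 − 4.9×29 = -72.4 → no gain ✓.
Mediocre (own payoff 26.7): to r=2 gives 48.8 − 8.6×2 = 31.6 → profitable ✗; to r=29 gives 69.7 − 8.6×29 = -179.7 → no gain ✓.
3 of the 6 constraints hold; not an equilibrium.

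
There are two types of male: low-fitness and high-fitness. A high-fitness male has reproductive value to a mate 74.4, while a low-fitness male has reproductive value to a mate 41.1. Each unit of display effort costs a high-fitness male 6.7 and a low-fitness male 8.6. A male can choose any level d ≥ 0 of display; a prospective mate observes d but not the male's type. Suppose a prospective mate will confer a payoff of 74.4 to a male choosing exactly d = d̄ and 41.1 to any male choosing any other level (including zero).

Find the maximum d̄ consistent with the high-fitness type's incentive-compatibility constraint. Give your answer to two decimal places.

4.97

Choosing d̄ yields the high-fitness type 74.4 − 6.7·d̄; choosing zero yields 41.1.
The high-fitness type is indifferent at 74.4 − 6.7·d̄ = 41.1, i.e. d̄ = (74.4 − 41.1) / 6.7 ≈ 4.97.
For any d̄ above 4.97 the high-fitness type would rather pool at zero, so separation collapses.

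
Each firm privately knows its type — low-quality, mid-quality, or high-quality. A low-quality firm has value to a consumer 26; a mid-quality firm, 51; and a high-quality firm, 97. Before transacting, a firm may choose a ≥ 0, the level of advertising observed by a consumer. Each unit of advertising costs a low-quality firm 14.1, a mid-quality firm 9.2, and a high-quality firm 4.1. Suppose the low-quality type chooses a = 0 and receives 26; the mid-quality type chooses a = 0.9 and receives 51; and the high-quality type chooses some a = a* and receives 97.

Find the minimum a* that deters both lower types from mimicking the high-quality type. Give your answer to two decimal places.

Low-quality type (on-path payoff 26) won't mimic when 26 ≥ 97 − 14.1·a*, i.e. a* ≥ 5.04.
Mid-quality type (on-path payoff 51 − 9.2×0.9 = 42.72) won't mimic when 42.72 ≥ 97 − 9.2·a*, i.e. a* ≥ 5.90.
Both must hold, so a* = max(5.04, 5.90) = 5.90. The mid-quality type's constraint binds.

5.90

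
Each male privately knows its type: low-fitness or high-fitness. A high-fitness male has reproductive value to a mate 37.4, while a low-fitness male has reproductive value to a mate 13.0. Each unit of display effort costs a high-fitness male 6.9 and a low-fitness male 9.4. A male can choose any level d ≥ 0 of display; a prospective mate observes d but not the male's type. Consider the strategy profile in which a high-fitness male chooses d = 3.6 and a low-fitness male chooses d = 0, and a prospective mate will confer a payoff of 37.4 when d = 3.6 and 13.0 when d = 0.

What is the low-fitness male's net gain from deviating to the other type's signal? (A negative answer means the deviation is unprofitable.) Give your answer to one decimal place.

-9.4

Playing d = 0 the low-fitness male receives 13.0.
Deviating to d = 3.6 brings payment 37.4 at cost 9.4 × 3.6 = 33.84, netting 3.56.
Gain from deviating: 3.56 − 13.0 = -9.44, i.e. -9.4 to one decimal place.
The gain is negative, so the low-fitness type's incentive-compatibility constraint is satisfied.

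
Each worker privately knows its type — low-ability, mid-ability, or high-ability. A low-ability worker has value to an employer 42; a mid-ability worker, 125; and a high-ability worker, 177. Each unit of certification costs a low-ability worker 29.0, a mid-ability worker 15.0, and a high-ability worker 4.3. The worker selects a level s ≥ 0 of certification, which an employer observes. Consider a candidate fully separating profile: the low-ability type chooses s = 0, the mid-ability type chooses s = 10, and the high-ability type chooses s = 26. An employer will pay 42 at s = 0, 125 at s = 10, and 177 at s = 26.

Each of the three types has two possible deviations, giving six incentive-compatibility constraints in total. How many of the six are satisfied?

4

Low-ability (own payoff 42): to s=10 gives 125 − 29.0×10 = -165 → no gain ✓; to s=26 gives 177 − 29.0×26 = -577 → no gain ✓.
Mid-ability (own payoff 125 − 15.0×10 = -25): to s=0 gives 42 → profitable ✗; to s=26 gives 177 − 15.0×26 = -213 → no gain ✓.
High-ability (own payoff 177 − 4.3×26 = 65.2): to s=0 gives 42 → no gain ✓; to s=10 gives 125 − 4.3×10 = 82 → profitable ✗.
4 of the 6 constraints hold; not an equilibrium.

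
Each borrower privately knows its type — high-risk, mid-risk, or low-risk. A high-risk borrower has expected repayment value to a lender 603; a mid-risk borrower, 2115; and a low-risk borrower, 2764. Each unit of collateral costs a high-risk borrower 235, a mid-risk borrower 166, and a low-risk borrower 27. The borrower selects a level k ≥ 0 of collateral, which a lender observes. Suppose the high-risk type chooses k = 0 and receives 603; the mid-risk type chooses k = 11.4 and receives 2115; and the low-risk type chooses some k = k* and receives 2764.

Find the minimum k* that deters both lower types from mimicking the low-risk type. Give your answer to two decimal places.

Mid-risk type (on-path payoff 2115 − 166×11.4 = 222.6) won't mimic when 222.6 ≥ 2764 − 166·k*, i.e. k* ≥ 15.31.
High-risk type (on-path payoff 603) won't mimic when 603 ≥ 2764 − 235·k*, i.e. k* ≥ 9.20.
Both must hold, so k* = max(9.20, 15.31) = 15.31. The mid-risk type's constraint binds.

15.31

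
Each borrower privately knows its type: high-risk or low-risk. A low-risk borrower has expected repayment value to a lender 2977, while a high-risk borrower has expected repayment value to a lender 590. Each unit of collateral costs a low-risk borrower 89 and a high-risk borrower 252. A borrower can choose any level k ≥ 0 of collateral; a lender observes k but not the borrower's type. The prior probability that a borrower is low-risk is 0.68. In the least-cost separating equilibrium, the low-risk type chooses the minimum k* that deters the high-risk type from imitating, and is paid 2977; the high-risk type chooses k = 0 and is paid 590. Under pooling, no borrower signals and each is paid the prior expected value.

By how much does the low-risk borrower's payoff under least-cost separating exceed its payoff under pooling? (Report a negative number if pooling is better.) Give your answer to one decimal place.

-79.2

Least-cost separating signal: k* solves 590 = 2977 − 252·k*, so k* = (2977 − 590)/252 ≈ 9.4722.
Low-risk type's separating payoff: 2977 − 89 × k* = 2977 − 89 × (2977 − 590)/252 = 2977 − 212443/252 ≈ 2133.972.
Pooling payoff: 0.68 × 2977 + 0.32 × 590 = 2213.16.
Difference: 2133.972 − 2213.16 = -79.188, i.e. -79.2 to one decimal place.
The low-risk type would prefer the pooling outcome.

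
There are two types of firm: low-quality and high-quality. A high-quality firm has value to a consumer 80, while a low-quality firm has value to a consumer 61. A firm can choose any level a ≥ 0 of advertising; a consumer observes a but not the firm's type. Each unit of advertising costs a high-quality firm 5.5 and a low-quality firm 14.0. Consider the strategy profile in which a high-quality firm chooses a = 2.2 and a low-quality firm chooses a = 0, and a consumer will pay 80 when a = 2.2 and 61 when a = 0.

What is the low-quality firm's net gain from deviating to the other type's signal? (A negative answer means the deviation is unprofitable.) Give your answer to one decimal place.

Playing a = 0 the low-quality firm receives 61.
Deviating to a = 2.2 brings payment 80 at cost 14.0 × 2.2 = 30.8, netting 49.2.
Gain from deviating: 49.2 − 61 = -11.8.
The gain is negative, so the low-quality type's incentive-compatibility constraint is satisfied.

-11.8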